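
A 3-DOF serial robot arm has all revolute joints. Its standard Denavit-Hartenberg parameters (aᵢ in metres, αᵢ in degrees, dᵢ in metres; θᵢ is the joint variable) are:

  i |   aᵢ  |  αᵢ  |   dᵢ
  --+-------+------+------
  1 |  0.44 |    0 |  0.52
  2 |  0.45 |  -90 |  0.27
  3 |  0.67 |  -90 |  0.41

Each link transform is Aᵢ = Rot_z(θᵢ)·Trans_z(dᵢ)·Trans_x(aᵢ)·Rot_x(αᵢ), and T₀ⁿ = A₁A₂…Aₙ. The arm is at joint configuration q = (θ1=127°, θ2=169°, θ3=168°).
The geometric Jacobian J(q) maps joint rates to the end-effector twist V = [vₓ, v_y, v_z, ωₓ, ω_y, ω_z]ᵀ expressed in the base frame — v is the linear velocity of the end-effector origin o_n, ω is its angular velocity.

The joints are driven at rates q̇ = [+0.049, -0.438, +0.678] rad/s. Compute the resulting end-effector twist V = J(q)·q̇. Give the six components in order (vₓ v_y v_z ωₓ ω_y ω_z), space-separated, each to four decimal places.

o_n = [0.0137, 0.7157, 0.6507]
J₁: ẑ×o_n = [-0.7157, 0.0137, 0.0000], ω = ẑ
J2: z=[0.0000, 0.0000, 1.0000] o=[-0.2648, 0.3514, 0.5200] → [-0.3643, 0.2785, 0.0000, 0.0000, 0.0000, 1.0000]
J3: z=[0.8988, 0.4384, 0.0000] o=[-0.0675, -0.0531, 0.7900] → [-0.0611, 0.1252, 0.6554, 0.8988, 0.4384, 0.0000]
V = J·q̇ = [0.0831, -0.0364, 0.4443, 0.6094, 0.2972, -0.3890]

0.0831 -0.0364 0.4443 0.6094 0.2972 -0.3890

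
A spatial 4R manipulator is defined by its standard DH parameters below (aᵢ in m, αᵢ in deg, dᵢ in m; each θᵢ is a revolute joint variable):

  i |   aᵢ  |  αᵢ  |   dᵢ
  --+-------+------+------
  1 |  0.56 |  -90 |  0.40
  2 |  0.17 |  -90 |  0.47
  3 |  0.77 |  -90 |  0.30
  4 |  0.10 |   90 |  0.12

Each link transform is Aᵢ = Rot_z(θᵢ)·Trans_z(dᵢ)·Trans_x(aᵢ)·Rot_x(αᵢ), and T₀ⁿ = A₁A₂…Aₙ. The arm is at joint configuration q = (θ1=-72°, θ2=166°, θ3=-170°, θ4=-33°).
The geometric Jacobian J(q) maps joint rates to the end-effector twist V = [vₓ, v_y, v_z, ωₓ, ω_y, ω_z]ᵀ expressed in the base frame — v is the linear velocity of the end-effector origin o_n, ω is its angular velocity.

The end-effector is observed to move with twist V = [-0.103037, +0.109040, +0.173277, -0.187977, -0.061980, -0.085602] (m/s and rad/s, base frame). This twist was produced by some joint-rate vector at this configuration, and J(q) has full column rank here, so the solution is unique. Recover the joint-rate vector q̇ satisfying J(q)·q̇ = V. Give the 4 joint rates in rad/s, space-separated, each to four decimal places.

0.0090 -0.3230 -0.0920 0.1270

o_n = [1.0419, -0.8233, 0.9012]
J₁: ẑ×o_n = [0.8233, 1.0419, -0.0000], ω = ẑ
J2: z=[0.9511, 0.3090, 0.0000] o=[0.1730, -0.5326, 0.4000] → [0.1549, -0.4767, -0.5450, 0.9511, 0.3090, 0.0000]
J3: z=[-0.0748, 0.2301, 0.9703] o=[0.5691, -0.2305, 0.3589] → [0.7000, 0.4993, -0.0645, -0.0748, 0.2301, 0.9703]
J4: z=[0.8845, 0.4646, -0.0420] o=[0.9012, -0.8199, 0.8334] → [0.0313, -0.0659, -0.0684, 0.8845, 0.4646, -0.0420]
q̇ = J⁺·V = [0.0090, -0.3230, -0.0920, 0.1270]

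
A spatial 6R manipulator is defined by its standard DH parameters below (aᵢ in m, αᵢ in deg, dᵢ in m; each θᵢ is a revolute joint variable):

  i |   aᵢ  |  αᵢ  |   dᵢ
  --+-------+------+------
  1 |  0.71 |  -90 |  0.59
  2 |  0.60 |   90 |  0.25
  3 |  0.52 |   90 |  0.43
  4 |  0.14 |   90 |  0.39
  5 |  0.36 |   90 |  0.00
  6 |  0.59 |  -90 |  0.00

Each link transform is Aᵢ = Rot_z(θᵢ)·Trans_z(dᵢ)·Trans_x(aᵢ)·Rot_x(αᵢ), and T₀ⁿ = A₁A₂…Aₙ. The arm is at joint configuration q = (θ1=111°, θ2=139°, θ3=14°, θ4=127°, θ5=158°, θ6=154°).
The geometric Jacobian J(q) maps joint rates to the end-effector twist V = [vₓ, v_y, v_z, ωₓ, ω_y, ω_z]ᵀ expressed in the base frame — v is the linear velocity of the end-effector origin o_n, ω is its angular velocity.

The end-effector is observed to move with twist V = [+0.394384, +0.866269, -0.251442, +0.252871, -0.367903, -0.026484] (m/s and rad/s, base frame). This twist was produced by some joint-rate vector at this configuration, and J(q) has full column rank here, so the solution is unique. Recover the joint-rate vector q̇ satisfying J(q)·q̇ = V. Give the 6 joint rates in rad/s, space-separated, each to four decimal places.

-0.9640 -0.4700 -0.7100 -0.1500 -0.3220 -0.2960

o_n = [-0.1823, 0.2911, -0.8253]
J₁: ẑ×o_n = [-0.2911, -0.1823, 0.0000], ω = ẑ
J2: z=[-0.9336, -0.3584, 0.0000] o=[-0.2544, 0.6628, 0.5900] → [0.5072, -1.3213, 0.3729, -0.9336, -0.3584, 0.0000]
J3: z=[-0.2351, 0.6125, -0.7547] o=[-0.3256, 0.1505, 0.1964] → [-0.5196, -0.3483, -0.1208, -0.2351, 0.6125, -0.7547]
J4: z=[0.9713, 0.1773, -0.1587] o=[-0.4076, 0.0133, -0.4592] → [-0.0208, 0.3199, 0.2299, 0.9713, 0.1773, -0.1587]
J5: z=[-0.1123, -0.2466, -0.9626] o=[-0.0582, 0.2158, -0.5518] → [0.1400, 0.0888, -0.0391, -0.1123, -0.2466, -0.9626]
J6: z=[0.8220, 0.5213, -0.2294] o=[0.1428, -0.0783, -0.4999] → [-0.0849, 0.3421, 0.4732, 0.8220, 0.5213, -0.2294]
q̇ = J⁺·V = [-0.9640, -0.4700, -0.7100, -0.1500, -0.3220, -0.2960]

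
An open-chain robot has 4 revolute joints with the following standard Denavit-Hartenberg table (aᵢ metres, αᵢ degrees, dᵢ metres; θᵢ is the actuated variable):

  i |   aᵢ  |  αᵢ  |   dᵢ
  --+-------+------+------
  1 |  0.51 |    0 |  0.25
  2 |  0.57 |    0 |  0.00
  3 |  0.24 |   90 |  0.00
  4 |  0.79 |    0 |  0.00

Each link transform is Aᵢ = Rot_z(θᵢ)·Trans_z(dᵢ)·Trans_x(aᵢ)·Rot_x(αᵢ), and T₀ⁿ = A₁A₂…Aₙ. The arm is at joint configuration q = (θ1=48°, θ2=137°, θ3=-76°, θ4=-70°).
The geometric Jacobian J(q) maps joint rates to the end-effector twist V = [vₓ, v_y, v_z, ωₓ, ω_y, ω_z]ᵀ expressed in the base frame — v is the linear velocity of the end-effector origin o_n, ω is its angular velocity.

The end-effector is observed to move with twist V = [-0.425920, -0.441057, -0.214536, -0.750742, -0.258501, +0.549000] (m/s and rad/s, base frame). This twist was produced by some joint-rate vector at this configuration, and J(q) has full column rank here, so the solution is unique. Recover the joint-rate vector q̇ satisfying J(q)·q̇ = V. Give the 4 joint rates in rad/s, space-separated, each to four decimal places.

0.9590 -0.7480 0.3380 -0.7940

o_n = [-0.3927, 0.8117, -0.4924]
J₁: ẑ×o_n = [-0.8117, -0.3927, 0.0000], ω = ẑ
J2: z=[0.0000, 0.0000, 1.0000] o=[0.3413, 0.3790, 0.2500] → [-0.4327, -0.7339, 0.0000, 0.0000, 0.0000, 1.0000]
J3: z=[0.0000, 0.0000, 1.0000] o=[-0.2266, 0.3293, 0.2500] → [-0.4824, -0.1661, 0.0000, 0.0000, 0.0000, 1.0000]
J4: z=[0.9455, 0.3256, 0.0000] o=[-0.3047, 0.5562, 0.2500] → [-0.2417, 0.7019, 0.2702, 0.9455, 0.3256, 0.0000]
q̇ = J⁺·V = [0.9590, -0.7480, 0.3380, -0.7940]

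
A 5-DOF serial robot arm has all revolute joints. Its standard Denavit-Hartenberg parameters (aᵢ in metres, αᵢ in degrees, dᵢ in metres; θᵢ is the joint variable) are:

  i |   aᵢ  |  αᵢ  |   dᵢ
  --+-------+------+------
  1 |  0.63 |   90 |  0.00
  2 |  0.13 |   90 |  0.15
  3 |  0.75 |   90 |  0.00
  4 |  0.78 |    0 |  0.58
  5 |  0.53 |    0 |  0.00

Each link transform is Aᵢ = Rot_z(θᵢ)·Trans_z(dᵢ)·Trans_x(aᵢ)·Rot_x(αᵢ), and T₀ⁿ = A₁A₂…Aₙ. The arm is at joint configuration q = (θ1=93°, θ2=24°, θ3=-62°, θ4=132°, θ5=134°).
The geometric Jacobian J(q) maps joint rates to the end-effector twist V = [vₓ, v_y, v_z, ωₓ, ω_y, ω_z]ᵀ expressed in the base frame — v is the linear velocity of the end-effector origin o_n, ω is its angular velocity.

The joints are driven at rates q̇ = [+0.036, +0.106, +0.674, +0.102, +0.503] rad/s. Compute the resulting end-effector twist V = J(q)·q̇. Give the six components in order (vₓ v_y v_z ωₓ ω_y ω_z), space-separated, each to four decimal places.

o_n = [-0.3107, 0.3679, -0.1655]
J₁: ẑ×o_n = [-0.3679, -0.3107, 0.0000], ω = ẑ
J2: z=[0.9986, 0.0523, 0.0000] o=[-0.0330, 0.6291, 0.0000] → [-0.0087, 0.1652, -0.2464, 0.9986, 0.0523, 0.0000]
J3: z=[-0.0213, 0.4062, -0.9135] o=[0.1106, 0.7556, 0.0529] → [-0.4429, 0.3802, 0.1794, -0.0213, 0.4062, -0.9135]
J4: z=[-0.4266, -0.8301, -0.3591] o=[-0.5675, 1.0421, 0.1961] → [0.0580, -0.2465, 0.5008, -0.4266, -0.8301, -0.3591]
J5: z=[-0.4266, -0.8301, -0.3591] o=[-0.3554, 0.5967, -0.6414] → [-0.4773, 0.1870, 0.1347, -0.4266, -0.8301, -0.3591]
V = J·q̇ = [-0.5468, 0.3315, 0.2136, -0.1666, -0.2229, -0.7970]

-0.5468 0.3315 0.2136 -0.1666 -0.2229 -0.7970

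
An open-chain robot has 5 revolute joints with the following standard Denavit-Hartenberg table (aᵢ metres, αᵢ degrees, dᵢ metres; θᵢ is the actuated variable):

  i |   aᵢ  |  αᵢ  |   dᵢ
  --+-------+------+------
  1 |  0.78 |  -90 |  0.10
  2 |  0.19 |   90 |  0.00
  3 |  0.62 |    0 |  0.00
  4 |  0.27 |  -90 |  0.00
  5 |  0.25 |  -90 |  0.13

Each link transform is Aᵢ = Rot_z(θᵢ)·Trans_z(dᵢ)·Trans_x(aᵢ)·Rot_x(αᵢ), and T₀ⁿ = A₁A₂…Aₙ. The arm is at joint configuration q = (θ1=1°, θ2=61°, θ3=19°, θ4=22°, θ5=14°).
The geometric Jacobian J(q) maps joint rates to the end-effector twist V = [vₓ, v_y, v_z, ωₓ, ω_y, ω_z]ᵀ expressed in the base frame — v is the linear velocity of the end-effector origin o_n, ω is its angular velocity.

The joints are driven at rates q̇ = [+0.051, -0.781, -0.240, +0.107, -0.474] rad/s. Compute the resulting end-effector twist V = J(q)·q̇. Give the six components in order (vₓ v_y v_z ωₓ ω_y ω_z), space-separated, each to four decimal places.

0.8908 -0.0827 0.3107 0.0543 -1.1380 -0.2855

o_n = [1.2383, 0.6580, -0.8720]
J₁: ẑ×o_n = [-0.6580, 1.2383, 0.0000], ω = ẑ
J2: z=[-0.0175, 0.9998, 0.0000] o=[0.7799, 0.0136, 0.1000] → [-0.9718, -0.0170, -0.4696, -0.0175, 0.9998, 0.0000]
J3: z=[0.8745, 0.0153, 0.4848] o=[0.8720, 0.0152, -0.0662] → [-0.3239, 0.8823, 0.5565, 0.8745, 0.0153, 0.4848]
J4: z=[0.8745, 0.0153, 0.4848] o=[1.1526, 0.2220, -0.5789] → [-0.2158, 0.2978, 0.3799, 0.8745, 0.0153, 0.4848]
J5: z=[-0.3312, 0.7490, 0.5738] o=[1.2483, 0.4008, -0.7571] → [-0.2336, -0.0438, -0.0777, -0.3312, 0.7490, 0.5738]
V = J·q̇ = [0.8908, -0.0827, 0.3107, 0.0543, -1.1380, -0.2855]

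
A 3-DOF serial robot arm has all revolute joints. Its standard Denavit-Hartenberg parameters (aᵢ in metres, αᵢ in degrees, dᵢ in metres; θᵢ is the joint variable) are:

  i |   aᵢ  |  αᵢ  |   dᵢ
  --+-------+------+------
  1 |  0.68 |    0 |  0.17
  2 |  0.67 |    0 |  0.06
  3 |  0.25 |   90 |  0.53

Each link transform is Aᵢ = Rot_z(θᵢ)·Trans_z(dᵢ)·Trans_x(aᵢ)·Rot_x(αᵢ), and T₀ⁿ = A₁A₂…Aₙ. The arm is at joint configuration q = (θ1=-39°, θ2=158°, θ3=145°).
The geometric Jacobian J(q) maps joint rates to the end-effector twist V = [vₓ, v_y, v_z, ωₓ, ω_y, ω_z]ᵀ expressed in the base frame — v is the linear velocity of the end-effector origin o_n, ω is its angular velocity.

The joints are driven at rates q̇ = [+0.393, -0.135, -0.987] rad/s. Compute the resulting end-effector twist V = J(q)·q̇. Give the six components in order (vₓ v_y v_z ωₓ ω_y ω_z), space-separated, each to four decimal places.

o_n = [0.1775, -0.0906, 0.7600]
J₁: ẑ×o_n = [0.0906, 0.1775, -0.0000], ω = ẑ
J2: z=[0.0000, 0.0000, 1.0000] o=[0.5285, -0.4279, 0.1700] → [-0.3374, -0.3510, 0.0000, 0.0000, 0.0000, 1.0000]
J3: z=[0.0000, 0.0000, 1.0000] o=[0.2036, 0.1581, 0.2300] → [0.2486, -0.0261, 0.0000, 0.0000, 0.0000, 1.0000]
V = J·q̇ = [-0.1643, 0.1429, 0.0000, 0.0000, 0.0000, -0.7290]

-0.1643 0.1429 0.0000 0.0000 0.0000 -0.7290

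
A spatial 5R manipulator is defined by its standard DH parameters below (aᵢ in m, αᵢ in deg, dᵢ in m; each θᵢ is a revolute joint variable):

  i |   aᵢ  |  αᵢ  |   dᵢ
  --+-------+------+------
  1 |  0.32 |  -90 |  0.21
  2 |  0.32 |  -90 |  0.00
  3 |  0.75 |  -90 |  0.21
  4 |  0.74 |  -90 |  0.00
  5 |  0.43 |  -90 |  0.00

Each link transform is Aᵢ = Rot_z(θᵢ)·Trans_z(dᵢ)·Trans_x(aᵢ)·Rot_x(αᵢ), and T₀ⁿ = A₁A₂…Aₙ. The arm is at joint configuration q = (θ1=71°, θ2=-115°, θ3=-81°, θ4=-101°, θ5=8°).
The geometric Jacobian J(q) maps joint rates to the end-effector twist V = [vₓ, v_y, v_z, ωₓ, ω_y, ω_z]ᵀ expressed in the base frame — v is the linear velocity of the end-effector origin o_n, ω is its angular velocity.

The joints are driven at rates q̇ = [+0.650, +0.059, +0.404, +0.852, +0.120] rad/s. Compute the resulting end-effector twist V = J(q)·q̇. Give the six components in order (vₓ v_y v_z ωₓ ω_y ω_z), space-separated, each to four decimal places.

-1.8573 0.3634 0.3002 -0.0321 0.0359 1.6098

o_n = [-0.0450, 1.4986, 1.0936]
J₁: ẑ×o_n = [-1.4986, -0.0450, 0.0000], ω = ẑ
J2: z=[-0.9455, 0.3256, 0.0000] o=[0.1042, 0.3026, 0.2100] → [0.2877, 0.8355, -1.0824, -0.9455, 0.3256, 0.0000]
J3: z=[0.2951, 0.8569, 0.4226] o=[0.0602, 0.1747, 0.5000] → [-0.0508, -0.2196, 0.4807, 0.2951, 0.8569, 0.4226]
J4: z=[0.0120, -0.4456, 0.8951] o=[-0.5944, 0.5489, 0.6951] → [-1.0277, 0.4871, 0.2563, 0.0120, -0.4456, 0.8951]
J5: z=[-0.8815, 0.4178, 0.2198] o=[-0.2452, 1.1348, 0.9821] → [-0.0334, 0.1424, -0.4044, -0.8815, 0.4178, 0.2198]
V = J·q̇ = [-1.8573, 0.3634, 0.3002, -0.0321, 0.0359, 1.6098]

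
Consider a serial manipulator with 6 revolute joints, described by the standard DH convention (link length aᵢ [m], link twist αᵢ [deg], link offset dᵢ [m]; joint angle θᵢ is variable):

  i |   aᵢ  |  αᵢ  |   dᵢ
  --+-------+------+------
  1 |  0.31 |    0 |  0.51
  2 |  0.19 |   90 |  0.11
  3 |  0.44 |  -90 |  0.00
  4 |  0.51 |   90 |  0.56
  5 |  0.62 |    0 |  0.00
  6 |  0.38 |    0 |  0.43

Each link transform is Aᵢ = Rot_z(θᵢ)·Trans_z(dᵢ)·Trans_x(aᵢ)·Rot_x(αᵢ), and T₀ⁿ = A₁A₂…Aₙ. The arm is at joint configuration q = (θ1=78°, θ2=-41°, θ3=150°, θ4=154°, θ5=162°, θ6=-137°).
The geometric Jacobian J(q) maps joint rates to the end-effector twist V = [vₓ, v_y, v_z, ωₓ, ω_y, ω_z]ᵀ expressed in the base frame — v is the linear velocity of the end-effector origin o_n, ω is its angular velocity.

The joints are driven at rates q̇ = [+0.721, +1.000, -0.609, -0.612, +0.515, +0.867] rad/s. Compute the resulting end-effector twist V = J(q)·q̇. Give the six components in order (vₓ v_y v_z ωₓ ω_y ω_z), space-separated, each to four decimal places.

-0.9871 -1.9730 0.6324 -1.2887 1.3468 2.5539

o_n = [-0.7206, 0.3409, 0.0253]
J₁: ẑ×o_n = [-0.3409, -0.7206, 0.0000], ω = ẑ
J2: z=[0.0000, 0.0000, 1.0000] o=[0.0645, 0.3032, 0.5100] → [-0.0377, -0.7851, 0.0000, 0.0000, 0.0000, 1.0000]
J3: z=[0.6018, -0.7986, 0.0000] o=[0.2162, 0.4176, 0.6200] → [0.4749, 0.3579, -0.7943, 0.6018, -0.7986, 0.0000]
J4: z=[-0.3993, -0.3009, -0.8660] o=[-0.0881, 0.1882, 0.8400] → [0.3773, 0.2224, -0.2513, -0.3993, -0.3009, -0.8660]
J5: z=[-0.8441, 0.4893, 0.2192] o=[-0.1293, 0.4372, 0.1258] → [-0.0281, -0.2145, 0.3707, -0.8441, 0.4893, 0.2192]
J6: z=[-0.8441, 0.4893, 0.2192] o=[-0.4168, -0.1031, 0.2249] → [-0.1950, -0.2351, -0.2261, -0.8441, 0.4893, 0.2192]
V = J·q̇ = [-0.9871, -1.9730, 0.6324, -1.2887, 1.3468, 2.5539]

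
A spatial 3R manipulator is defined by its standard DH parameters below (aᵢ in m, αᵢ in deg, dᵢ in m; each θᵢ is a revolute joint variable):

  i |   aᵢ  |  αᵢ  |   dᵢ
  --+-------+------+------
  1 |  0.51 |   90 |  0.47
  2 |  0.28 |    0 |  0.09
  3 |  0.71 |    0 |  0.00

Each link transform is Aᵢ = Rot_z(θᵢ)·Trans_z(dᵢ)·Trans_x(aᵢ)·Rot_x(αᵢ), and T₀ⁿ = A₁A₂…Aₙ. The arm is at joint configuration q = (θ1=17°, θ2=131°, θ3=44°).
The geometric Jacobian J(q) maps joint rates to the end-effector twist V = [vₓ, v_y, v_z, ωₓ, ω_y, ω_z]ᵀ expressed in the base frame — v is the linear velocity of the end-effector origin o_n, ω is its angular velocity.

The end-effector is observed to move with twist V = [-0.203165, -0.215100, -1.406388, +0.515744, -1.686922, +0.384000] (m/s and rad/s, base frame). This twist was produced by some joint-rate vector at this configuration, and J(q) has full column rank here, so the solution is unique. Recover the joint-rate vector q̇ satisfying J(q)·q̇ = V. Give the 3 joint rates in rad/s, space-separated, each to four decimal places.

o_n = [-0.3380, -0.1975, 0.7432]
J₁: ẑ×o_n = [0.1975, -0.3380, 0.0000], ω = ẑ
J2: z=[0.2924, -0.9563, 0.0000] o=[0.4877, 0.1491, 0.4700] → [-0.2613, -0.0799, -0.8910, 0.2924, -0.9563, 0.0000]
J3: z=[0.2924, -0.9563, 0.0000] o=[0.3384, 0.0093, 0.6813] → [-0.0592, -0.0181, -0.7073, 0.2924, -0.9563, 0.0000]
q̇ = J⁺·V = [0.3840, 0.8640, 0.9000]

0.3840 0.8640 0.9000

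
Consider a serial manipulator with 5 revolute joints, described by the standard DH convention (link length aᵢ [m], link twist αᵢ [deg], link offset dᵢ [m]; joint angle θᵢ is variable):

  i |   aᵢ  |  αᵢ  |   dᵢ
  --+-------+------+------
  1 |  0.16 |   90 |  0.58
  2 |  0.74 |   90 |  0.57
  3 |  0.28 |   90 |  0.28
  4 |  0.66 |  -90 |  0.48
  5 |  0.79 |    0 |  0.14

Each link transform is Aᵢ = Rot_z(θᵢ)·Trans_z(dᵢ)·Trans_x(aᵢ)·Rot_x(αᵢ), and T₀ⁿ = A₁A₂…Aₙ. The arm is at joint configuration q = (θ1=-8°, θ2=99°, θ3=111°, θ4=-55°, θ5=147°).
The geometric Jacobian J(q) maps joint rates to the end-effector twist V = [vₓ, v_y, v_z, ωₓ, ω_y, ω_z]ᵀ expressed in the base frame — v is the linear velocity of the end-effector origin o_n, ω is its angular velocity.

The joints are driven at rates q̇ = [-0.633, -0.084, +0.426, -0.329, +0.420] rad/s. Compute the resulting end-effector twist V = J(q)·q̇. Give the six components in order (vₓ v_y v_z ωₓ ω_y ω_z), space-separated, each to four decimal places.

o_n = [0.2800, -1.0037, 1.2743]
J₁: ẑ×o_n = [1.0037, 0.2800, -0.0000], ω = ẑ
J2: z=[-0.1392, -0.9903, 0.0000] o=[0.1584, -0.0223, 0.5800] → [-0.6875, 0.0966, 0.2569, -0.1392, -0.9903, 0.0000]
J3: z=[0.9781, -0.1375, 0.1564] o=[-0.0355, -0.5706, 1.3109] → [0.0728, 0.0852, -0.3802, 0.9781, -0.1375, 0.1564]
J4: z=[-0.1945, -0.3346, 0.9221] o=[0.2175, -0.8701, 1.2556] → [0.1169, 0.0612, 0.0469, -0.1945, -0.3346, 0.9221]
J5: z=[0.5000, -0.8425, -0.2002] o=[-0.4328, -1.3093, 1.4796] → [0.2342, -0.0400, 0.7534, 0.5000, -0.8425, -0.2002]
V = J·q̇ = [-0.4866, -0.1860, 0.1175, 0.7024, -0.2192, -0.9538]

-0.4866 -0.1860 0.1175 0.7024 -0.2192 -0.9538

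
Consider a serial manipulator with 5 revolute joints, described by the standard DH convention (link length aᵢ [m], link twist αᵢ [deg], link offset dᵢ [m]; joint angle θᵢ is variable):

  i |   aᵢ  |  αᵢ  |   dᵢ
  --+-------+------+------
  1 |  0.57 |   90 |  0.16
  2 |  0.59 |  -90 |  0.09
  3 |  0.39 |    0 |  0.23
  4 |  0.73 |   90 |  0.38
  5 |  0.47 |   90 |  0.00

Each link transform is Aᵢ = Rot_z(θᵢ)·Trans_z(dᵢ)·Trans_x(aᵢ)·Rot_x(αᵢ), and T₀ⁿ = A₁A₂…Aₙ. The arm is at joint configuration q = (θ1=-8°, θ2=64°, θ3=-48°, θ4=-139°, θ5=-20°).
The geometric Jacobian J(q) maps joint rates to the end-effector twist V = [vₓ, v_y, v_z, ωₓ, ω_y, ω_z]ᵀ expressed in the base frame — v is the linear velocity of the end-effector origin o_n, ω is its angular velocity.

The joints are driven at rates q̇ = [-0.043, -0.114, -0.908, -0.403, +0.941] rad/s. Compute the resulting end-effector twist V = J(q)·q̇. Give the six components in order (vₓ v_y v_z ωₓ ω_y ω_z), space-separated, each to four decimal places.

o_n = [-0.0038, -0.2388, 0.0765]
J₁: ẑ×o_n = [0.2388, -0.0038, 0.0000], ω = ẑ
J2: z=[-0.1392, -0.9903, 0.0000] o=[0.5645, -0.0793, 0.1600] → [0.0826, -0.0116, -0.5405, -0.1392, -0.9903, 0.0000]
J3: z=[-0.8900, 0.1251, 0.4384] o=[0.8080, -0.2044, 0.6903] → [-0.0617, -0.9022, 0.1322, -0.8900, 0.1251, 0.4384]
J4: z=[-0.8900, 0.1251, 0.4384] o=[0.6763, -0.4786, 1.0257] → [-0.2238, -1.1429, -0.1283, -0.8900, 0.1251, 0.4384]
J5: z=[0.1910, 0.9755, 0.1095] o=[0.0359, -0.2988, 0.5410] → [-0.4596, 0.0844, 0.0502, 0.1910, 0.9755, 0.1095]
V = J·q̇ = [-0.3060, 1.3606, 0.0406, 1.3625, 0.8668, -0.5146]

-0.3060 1.3606 0.0406 1.3625 0.8668 -0.5146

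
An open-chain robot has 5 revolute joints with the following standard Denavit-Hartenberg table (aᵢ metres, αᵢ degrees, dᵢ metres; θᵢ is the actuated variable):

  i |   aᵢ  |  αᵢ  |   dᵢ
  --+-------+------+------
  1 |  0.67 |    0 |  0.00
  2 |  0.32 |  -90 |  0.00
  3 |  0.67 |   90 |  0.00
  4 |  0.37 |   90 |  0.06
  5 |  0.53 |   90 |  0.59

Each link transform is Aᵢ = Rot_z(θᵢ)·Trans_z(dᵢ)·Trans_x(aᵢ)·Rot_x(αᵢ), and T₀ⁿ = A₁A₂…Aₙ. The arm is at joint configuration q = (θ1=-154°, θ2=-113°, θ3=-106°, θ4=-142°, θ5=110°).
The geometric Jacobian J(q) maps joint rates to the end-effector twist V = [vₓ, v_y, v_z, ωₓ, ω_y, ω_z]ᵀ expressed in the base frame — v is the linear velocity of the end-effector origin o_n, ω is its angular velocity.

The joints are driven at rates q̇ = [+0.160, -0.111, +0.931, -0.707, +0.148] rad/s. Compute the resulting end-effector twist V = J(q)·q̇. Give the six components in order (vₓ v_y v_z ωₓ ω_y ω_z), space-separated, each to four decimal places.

-0.3430 -0.1939 0.8402 -1.0831 0.6489 0.1563

o_n = [-0.9368, -0.5716, -0.0019]
J₁: ẑ×o_n = [0.5716, -0.9368, 0.0000], ω = ẑ
J2: z=[0.0000, 0.0000, 1.0000] o=[-0.6022, -0.2937, 0.0000] → [0.2779, -0.3346, 0.0000, 0.0000, 0.0000, 1.0000]
J3: z=[-0.9986, -0.0523, 0.0000] o=[-0.6189, 0.0259, 0.0000] → [0.0001, -0.0019, 0.5800, -0.9986, -0.0523, 0.0000]
J4: z=[0.0503, -0.9599, -0.2756] o=[-0.6093, -0.1586, 0.6440] → [0.5062, 0.1228, -0.3352, 0.0503, -0.9599, -0.2756]
J5: z=[-0.7958, 0.1282, -0.5918] o=[-0.3830, -0.1240, 0.3472] → [-0.3097, 0.0499, 0.4272, -0.7958, 0.1282, -0.5918]
V = J·q̇ = [-0.3430, -0.1939, 0.8402, -1.0831, 0.6489, 0.1563]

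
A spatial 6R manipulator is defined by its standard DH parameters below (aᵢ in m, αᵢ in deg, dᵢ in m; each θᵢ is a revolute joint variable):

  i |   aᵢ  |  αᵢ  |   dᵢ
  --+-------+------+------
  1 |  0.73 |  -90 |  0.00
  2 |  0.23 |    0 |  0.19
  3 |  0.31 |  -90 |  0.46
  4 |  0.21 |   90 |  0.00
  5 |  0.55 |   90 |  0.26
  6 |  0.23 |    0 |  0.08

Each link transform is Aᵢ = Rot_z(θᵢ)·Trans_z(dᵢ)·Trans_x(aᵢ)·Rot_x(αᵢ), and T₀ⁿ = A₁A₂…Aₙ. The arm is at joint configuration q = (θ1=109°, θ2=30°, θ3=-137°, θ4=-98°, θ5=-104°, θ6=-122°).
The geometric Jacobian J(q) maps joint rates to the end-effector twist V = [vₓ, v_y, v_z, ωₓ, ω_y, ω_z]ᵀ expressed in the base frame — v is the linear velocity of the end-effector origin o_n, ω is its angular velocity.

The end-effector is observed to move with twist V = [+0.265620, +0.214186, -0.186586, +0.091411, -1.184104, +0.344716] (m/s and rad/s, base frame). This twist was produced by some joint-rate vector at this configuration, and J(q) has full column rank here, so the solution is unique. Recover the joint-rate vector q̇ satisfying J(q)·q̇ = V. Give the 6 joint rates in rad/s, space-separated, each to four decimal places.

0.0170 0.5430 -0.7820 -0.8930 -0.7180 -0.4560

o_n = [-0.7892, 0.2357, 0.0003]
J₁: ẑ×o_n = [-0.2357, -0.7892, 0.0000], ω = ẑ
J2: z=[-0.9455, -0.3256, 0.0000] o=[-0.2377, 0.6902, 0.0000] → [-0.0001, 0.0003, 0.2502, -0.9455, -0.3256, 0.0000]
J3: z=[-0.9455, -0.3256, 0.0000] o=[-0.4822, 0.8167, -0.1150] → [-0.0375, 0.1090, 0.4494, -0.9455, -0.3256, 0.0000]
J4: z=[-0.3113, 0.9042, 0.2924] o=[-0.8876, 0.5812, 0.1815] → [-0.0627, -0.0276, 0.0186, -0.3113, 0.9042, 0.2924]
J5: z=[0.0373, 0.3191, -0.9470] o=[-1.0870, 0.5216, 0.1535] → [-0.3197, -0.2763, -0.1057, 0.0373, 0.3191, -0.9470]
J6: z=[0.8460, 0.4942, 0.1999] o=[-0.7848, 0.1598, -0.2310] → [0.0992, -0.1966, 0.0664, 0.8460, 0.4942, 0.1999]
q̇ = J⁺·V = [0.0170, 0.5430, -0.7820, -0.8930, -0.7180, -0.4560]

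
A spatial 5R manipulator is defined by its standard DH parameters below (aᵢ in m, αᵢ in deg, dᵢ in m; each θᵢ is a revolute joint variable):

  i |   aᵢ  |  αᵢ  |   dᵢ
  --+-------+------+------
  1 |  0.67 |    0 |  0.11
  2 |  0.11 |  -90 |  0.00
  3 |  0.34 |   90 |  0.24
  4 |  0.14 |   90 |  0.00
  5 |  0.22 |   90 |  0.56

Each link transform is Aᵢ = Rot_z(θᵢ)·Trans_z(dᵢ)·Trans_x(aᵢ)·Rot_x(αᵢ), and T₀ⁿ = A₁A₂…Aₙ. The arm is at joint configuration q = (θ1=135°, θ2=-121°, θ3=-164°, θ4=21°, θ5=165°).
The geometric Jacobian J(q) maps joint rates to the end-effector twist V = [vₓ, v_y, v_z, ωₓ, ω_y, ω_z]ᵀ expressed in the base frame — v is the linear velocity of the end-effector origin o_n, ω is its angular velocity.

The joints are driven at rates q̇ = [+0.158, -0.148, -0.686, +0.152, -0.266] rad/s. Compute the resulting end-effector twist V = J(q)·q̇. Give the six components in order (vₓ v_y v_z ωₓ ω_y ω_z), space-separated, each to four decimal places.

o_n = [-0.7487, 0.0870, 0.1856]
J₁: ẑ×o_n = [-0.0870, -0.7487, 0.0000], ω = ẑ
J2: z=[0.0000, 0.0000, 1.0000] o=[-0.4738, 0.4738, 0.1100] → [0.3868, -0.2750, 0.0000, 0.0000, 0.0000, 1.0000]
J3: z=[-0.2419, 0.9703, 0.0000] o=[-0.3670, 0.5004, 0.1100] → [0.0734, 0.0183, 0.4704, -0.2419, 0.9703, 0.0000]
J4: z=[-0.2674, -0.0667, -0.9613] o=[-0.7422, 0.6542, 0.2037] → [-0.5440, 0.0014, 0.1513, -0.2674, -0.0667, -0.9613]
J5: z=[-0.1084, -0.9892, 0.0988] o=[-0.8763, 0.6725, 0.2397] → [0.1114, 0.0067, 0.1896, -0.1084, -0.9892, 0.0988]
V = J·q̇ = [-0.2336, -0.0917, -0.3501, 0.1541, -0.4126, -0.1624]

-0.2336 -0.0917 -0.3501 0.1541 -0.4126 -0.1624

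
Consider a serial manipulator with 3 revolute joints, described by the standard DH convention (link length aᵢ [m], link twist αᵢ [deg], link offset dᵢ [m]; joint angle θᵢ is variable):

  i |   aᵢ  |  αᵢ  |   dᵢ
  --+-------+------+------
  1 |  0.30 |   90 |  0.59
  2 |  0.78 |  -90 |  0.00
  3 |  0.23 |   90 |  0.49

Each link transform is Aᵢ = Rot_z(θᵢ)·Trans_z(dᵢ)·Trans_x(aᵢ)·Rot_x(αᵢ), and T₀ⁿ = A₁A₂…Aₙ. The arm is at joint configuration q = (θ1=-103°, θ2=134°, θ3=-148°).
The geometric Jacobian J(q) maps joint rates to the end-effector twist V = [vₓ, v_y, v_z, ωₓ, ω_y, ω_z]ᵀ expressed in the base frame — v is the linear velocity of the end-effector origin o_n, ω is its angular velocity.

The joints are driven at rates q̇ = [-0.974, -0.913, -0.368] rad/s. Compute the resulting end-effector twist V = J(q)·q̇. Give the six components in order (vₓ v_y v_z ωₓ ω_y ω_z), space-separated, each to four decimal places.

o_n = [-0.0155, 0.4745, 0.6704]
J₁: ẑ×o_n = [-0.4745, -0.0155, 0.0000], ω = ẑ
J2: z=[-0.9744, 0.2250, 0.0000] o=[-0.0675, -0.2923, 0.5900] → [0.0181, 0.0783, -0.7588, -0.9744, 0.2250, 0.0000]
J3: z=[0.1618, 0.7009, -0.6947] o=[0.0544, 0.2356, 1.1511] → [-0.1710, 0.1264, 0.0877, 0.1618, 0.7009, -0.6947]
V = J·q̇ = [0.5086, -0.1029, 0.6605, 0.8301, -0.4633, -0.7184]

0.5086 -0.1029 0.6605 0.8301 -0.4633 -0.7184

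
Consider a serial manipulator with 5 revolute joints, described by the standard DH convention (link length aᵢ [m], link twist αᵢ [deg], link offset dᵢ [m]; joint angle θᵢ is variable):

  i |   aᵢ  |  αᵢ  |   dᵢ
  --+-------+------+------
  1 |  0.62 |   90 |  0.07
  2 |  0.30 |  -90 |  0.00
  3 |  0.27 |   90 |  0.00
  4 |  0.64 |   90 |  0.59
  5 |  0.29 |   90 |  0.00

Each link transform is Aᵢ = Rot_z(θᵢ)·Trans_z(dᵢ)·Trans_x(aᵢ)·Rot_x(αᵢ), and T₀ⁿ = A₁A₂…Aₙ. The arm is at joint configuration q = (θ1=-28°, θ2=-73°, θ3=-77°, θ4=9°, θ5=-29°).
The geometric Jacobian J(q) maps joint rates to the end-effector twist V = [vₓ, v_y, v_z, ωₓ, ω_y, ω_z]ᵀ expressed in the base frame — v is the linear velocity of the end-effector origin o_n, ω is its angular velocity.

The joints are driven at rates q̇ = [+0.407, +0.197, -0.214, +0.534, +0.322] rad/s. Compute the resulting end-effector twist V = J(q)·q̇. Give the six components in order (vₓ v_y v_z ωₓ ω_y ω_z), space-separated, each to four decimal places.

o_n = [0.1221, -1.4514, -0.0052]
J₁: ẑ×o_n = [1.4514, 0.1221, -0.0000], ω = ẑ
J2: z=[-0.4695, -0.8829, 0.0000] o=[0.5474, -0.2911, 0.0700] → [0.0664, -0.0353, 0.1692, -0.4695, -0.8829, 0.0000]
J3: z=[0.8444, -0.4490, 0.2924] o=[0.6249, -0.3323, -0.2169] → [0.2322, -0.3257, -1.1707, 0.8444, -0.4490, 0.2924]
J4: z=[-0.3571, -0.0649, 0.9318] o=[0.5170, -0.5729, -0.2750] → [0.8011, -0.2717, 0.2881, -0.3571, -0.0649, 0.9318]
J5: z=[-0.8964, 0.3040, -0.3224] o=[0.1384, -1.2194, 0.1681] → [-0.1275, -0.1501, 0.2129, -0.8964, 0.3040, -0.3224]
V = J·q̇ = [0.9409, -0.0810, 0.5063, -0.7525, -0.0146, 0.7382]

0.9409 -0.0810 0.5063 -0.7525 -0.0146 0.7382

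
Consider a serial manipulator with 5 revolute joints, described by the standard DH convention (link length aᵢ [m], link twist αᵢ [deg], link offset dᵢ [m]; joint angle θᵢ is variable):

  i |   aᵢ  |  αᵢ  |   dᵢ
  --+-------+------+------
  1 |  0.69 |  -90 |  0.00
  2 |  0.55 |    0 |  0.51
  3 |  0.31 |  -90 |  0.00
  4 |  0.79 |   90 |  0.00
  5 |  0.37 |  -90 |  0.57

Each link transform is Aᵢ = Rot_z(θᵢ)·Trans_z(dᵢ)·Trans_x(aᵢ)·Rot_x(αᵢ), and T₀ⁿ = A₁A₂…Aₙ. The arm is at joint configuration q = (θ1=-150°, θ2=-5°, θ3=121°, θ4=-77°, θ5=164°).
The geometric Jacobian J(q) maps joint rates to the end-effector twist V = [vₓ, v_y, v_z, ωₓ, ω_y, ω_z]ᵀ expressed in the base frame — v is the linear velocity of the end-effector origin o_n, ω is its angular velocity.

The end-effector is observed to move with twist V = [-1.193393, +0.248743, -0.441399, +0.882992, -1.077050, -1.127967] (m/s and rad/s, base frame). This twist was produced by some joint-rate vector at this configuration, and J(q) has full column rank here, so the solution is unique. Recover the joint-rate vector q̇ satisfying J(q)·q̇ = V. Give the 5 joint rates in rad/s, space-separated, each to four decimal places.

-0.7190 0.9750 0.5070 0.0240 -0.4790

o_n = [-0.5180, -1.5247, 0.2254]
J₁: ẑ×o_n = [1.5247, -0.5180, 0.0000], ω = ẑ
J2: z=[0.5000, -0.8660, 0.0000] o=[-0.5976, -0.3450, 0.0000] → [-0.1952, -0.1127, -0.5210, 0.5000, -0.8660, 0.0000]
J3: z=[0.5000, -0.8660, 0.0000] o=[-0.8171, -1.0606, 0.0479] → [-0.1537, -0.0887, 0.0269, 0.5000, -0.8660, 0.0000]
J4: z=[0.7784, 0.4494, 0.4384] o=[-0.6994, -0.9927, -0.2307] → [0.4382, -0.2755, -0.4956, 0.7784, 0.4494, 0.4384]
J5: z=[-0.2574, -0.4084, 0.8758] o=[-0.2470, -1.6204, -0.3904] → [-0.3352, -0.0788, -0.1353, -0.2574, -0.4084, 0.8758]
q̇ = J⁺·V = [-0.7190, 0.9750, 0.5070, 0.0240, -0.4790]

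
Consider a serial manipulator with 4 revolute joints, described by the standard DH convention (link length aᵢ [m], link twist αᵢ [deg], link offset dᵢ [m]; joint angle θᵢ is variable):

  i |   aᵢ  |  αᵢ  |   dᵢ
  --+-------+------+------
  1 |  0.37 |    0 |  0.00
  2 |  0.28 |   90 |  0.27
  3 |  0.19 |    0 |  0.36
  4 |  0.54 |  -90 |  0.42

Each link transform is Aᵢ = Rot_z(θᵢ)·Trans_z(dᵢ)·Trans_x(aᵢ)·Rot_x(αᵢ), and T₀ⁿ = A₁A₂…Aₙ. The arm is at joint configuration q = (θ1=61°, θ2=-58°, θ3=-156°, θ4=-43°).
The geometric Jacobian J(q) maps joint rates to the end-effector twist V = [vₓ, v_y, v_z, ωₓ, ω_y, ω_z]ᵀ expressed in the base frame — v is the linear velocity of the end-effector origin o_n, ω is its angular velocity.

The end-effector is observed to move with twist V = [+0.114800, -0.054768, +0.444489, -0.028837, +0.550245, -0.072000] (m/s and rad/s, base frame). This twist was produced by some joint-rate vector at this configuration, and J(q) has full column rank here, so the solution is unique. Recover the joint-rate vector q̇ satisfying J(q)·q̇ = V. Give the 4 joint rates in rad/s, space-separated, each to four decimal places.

-0.4580 0.3860 -0.9400 0.3890

o_n = [-0.1834, -0.4765, 0.3685]
J₁: ẑ×o_n = [0.4765, -0.1834, 0.0000], ω = ẑ
J2: z=[0.0000, 0.0000, 1.0000] o=[0.1794, 0.3236, 0.0000] → [0.8001, -0.3628, 0.0000, 0.0000, 0.0000, 1.0000]
J3: z=[0.0523, -0.9986, 0.0000] o=[0.4590, 0.3383, 0.2700] → [-0.0984, -0.0052, -0.6842, 0.0523, -0.9986, 0.0000]
J4: z=[0.0523, -0.9986, 0.0000] o=[0.3045, -0.0303, 0.1927] → [-0.1756, -0.0092, -0.5106, 0.0523, -0.9986, 0.0000]
q̇ = J⁺·V = [-0.4580, 0.3860, -0.9400, 0.3890]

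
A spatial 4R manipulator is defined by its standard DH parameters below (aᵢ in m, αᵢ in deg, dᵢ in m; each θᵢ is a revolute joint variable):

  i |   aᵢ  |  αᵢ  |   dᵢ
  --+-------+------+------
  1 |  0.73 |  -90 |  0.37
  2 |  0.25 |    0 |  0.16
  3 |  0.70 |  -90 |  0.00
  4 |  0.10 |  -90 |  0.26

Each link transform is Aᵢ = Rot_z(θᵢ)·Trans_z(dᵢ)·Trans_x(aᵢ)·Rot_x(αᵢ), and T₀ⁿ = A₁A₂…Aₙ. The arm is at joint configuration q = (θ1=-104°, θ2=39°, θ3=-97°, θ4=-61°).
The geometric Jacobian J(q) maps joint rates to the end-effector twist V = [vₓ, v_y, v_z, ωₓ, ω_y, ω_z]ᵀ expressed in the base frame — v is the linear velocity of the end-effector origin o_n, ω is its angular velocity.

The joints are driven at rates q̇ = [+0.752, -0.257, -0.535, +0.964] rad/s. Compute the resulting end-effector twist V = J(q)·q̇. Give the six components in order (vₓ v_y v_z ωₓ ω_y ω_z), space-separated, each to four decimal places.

1.1990 0.2108 0.6102 -0.9662 -0.6016 0.2412

o_n = [-0.1328, -1.5555, 0.7096]
J₁: ẑ×o_n = [1.5555, -0.1328, 0.0000], ω = ẑ
J2: z=[0.9703, -0.2419, 0.0000] o=[-0.1766, -0.7083, 0.3700] → [-0.0822, -0.3296, -0.8114, 0.9703, -0.2419, 0.0000]
J3: z=[0.9703, -0.2419, 0.0000] o=[-0.0684, -0.9355, 0.2127] → [-0.1202, -0.4822, -0.6171, 0.9703, -0.2419, 0.0000]
J4: z=[-0.2052, -0.8229, -0.5299] o=[-0.1581, -1.2955, 0.8063] → [-0.0583, -0.0332, 0.0742, -0.2052, -0.8229, -0.5299]
V = J·q̇ = [1.1990, 0.2108, 0.6102, -0.9662, -0.6016, 0.2412]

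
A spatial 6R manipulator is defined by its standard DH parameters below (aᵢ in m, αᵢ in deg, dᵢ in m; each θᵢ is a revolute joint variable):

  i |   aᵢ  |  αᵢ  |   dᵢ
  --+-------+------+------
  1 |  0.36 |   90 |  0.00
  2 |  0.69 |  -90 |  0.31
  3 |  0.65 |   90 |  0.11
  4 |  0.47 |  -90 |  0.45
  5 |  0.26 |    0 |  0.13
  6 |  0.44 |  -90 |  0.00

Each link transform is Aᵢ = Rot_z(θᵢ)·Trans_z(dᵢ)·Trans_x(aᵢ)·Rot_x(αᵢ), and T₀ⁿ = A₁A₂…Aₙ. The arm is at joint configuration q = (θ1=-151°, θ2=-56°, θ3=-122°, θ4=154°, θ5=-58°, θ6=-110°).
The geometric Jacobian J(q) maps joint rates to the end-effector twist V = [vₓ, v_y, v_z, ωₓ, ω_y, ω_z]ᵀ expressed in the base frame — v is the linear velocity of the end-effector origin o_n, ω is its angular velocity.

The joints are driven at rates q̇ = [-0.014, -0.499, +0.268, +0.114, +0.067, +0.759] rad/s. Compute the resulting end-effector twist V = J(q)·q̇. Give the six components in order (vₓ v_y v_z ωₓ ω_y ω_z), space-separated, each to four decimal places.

0.0410 0.0119 0.2486 0.7175 -0.5930 -0.3582

o_n = [-0.4081, 0.0869, 0.1938]
J₁: ẑ×o_n = [-0.0869, -0.4081, 0.0000], ω = ẑ
J2: z=[-0.4848, 0.8746, 0.0000] o=[-0.3149, -0.1745, 0.0000] → [0.1695, 0.0940, -0.0452, -0.4848, 0.8746, 0.0000]
J3: z=[-0.7251, -0.4019, 0.5592] o=[-0.8026, -0.0905, -0.5720] → [-0.4070, 0.7759, 0.0299, -0.7251, -0.4019, 0.5592]
J4: z=[0.6717, -0.2336, 0.7031] o=[-0.9812, 0.4408, -0.2250] → [0.1510, 0.1216, -0.1039, 0.6717, -0.2336, 0.7031]
J5: z=[0.7183, -0.0269, -0.6952] o=[-0.7641, -0.1211, 0.0210] → [0.1400, -0.3716, 0.1590, 0.7183, -0.0269, -0.6952]
J6: z=[0.7183, -0.0269, -0.6952] o=[-0.5476, -0.3100, 0.0651] → [0.2725, -0.1894, 0.2889, 0.7183, -0.0269, -0.6952]
V = J·q̇ = [0.0410, 0.0119, 0.2486, 0.7175, -0.5930, -0.3582]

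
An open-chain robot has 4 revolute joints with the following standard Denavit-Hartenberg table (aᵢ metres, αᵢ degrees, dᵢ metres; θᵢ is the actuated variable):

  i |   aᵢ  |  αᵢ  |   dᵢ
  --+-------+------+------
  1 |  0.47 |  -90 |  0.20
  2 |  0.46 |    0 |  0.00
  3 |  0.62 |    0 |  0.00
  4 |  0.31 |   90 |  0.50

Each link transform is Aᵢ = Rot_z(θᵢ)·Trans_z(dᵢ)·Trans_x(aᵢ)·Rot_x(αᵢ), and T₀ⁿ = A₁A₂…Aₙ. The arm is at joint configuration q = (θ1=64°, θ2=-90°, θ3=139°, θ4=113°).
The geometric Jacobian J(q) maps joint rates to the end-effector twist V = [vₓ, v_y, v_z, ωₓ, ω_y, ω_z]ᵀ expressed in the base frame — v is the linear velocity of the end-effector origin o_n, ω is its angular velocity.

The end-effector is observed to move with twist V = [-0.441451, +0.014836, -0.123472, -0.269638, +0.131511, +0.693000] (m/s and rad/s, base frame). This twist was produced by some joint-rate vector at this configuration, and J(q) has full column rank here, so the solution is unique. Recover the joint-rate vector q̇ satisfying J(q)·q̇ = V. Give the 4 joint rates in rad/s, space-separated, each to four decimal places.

0.6930 0.9540 -0.4330 -0.2210

o_n = [-0.1943, 0.7422, 0.0963]
J₁: ẑ×o_n = [-0.7422, -0.1943, 0.0000], ω = ẑ
J2: z=[-0.8988, 0.4384, 0.0000] o=[0.2060, 0.4224, 0.2000] → [-0.0455, -0.0932, -0.1119, -0.8988, 0.4384, 0.0000]
J3: z=[-0.8988, 0.4384, 0.0000] o=[0.2060, 0.4224, 0.6600] → [-0.2471, -0.5067, -0.1119, -0.8988, 0.4384, 0.0000]
J4: z=[-0.8988, 0.4384, 0.0000] o=[0.3843, 0.7880, 0.1921] → [-0.0420, -0.0861, 0.2948, -0.8988, 0.4384, 0.0000]
q̇ = J⁺·V = [0.6930, 0.9540, -0.4330, -0.2210]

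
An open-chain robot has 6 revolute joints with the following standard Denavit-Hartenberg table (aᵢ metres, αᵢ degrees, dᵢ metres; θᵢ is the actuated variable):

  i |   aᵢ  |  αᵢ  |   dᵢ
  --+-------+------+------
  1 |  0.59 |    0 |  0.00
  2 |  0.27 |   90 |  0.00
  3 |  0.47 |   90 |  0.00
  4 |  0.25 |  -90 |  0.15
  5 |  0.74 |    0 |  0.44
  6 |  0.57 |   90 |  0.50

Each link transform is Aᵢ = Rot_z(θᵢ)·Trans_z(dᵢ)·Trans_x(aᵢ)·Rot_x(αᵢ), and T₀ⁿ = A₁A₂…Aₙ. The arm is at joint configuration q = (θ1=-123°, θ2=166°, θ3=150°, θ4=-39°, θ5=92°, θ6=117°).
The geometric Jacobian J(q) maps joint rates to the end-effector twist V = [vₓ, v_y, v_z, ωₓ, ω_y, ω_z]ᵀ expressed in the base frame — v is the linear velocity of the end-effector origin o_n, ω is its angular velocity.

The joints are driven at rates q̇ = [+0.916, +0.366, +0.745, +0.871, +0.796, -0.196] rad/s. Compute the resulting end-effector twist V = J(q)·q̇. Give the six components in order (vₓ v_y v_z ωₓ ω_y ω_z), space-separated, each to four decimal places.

2.9895 0.1672 -0.9448 0.9054 -0.8119 2.2251

o_n = [-0.1598, -1.5791, 0.1529]
J₁: ẑ×o_n = [1.5791, -0.1598, 0.0000], ω = ẑ
J2: z=[0.0000, 0.0000, 1.0000] o=[-0.3213, -0.4948, 0.0000] → [1.0843, 0.1616, -0.0000, 0.0000, 0.0000, 1.0000]
J3: z=[0.6820, -0.7314, 0.0000] o=[-0.1239, -0.3107, 0.0000] → [-0.1118, -0.1043, -0.8913, 0.6820, -0.7314, 0.0000]
J4: z=[0.3657, 0.3410, 0.8660] o=[-0.4216, -0.5883, 0.2350] → [0.8301, 0.2567, -0.4516, 0.3657, 0.3410, 0.8660]
J5: z=[0.1314, -0.9401, 0.3147] o=[-0.5971, -0.5368, 0.4620] → [0.6186, 0.1782, 0.2741, 0.1314, -0.9401, 0.3147]
J6: z=[0.1314, -0.9401, 0.3147] o=[-0.7859, -1.2027, -0.0500] → [-0.0723, 0.1703, 0.5391, 0.1314, -0.9401, 0.3147]
V = J·q̇ = [2.9895, 0.1672, -0.9448, 0.9054, -0.8119, 2.2251]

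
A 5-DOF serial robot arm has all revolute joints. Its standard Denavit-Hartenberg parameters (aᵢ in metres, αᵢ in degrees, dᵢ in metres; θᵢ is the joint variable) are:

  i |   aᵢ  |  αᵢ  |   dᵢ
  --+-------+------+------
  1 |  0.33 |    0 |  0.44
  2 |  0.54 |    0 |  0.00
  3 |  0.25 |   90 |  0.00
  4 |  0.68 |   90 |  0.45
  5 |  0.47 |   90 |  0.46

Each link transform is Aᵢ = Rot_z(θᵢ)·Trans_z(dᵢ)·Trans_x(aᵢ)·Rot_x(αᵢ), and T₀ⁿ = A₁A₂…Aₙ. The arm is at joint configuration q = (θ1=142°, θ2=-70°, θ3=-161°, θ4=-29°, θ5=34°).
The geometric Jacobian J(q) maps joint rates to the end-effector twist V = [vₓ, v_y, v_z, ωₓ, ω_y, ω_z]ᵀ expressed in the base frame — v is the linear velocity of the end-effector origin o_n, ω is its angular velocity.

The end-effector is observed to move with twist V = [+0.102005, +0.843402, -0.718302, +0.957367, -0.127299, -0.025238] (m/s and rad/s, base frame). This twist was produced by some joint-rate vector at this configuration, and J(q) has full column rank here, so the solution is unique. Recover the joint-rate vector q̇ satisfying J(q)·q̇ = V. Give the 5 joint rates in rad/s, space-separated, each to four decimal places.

0.2380 -0.8740 0.3510 -0.9550 -0.2970

o_n = [-0.7891, -0.2581, -0.4809]
J₁: ẑ×o_n = [0.2581, -0.7891, 0.0000], ω = ẑ
J2: z=[0.0000, 0.0000, 1.0000] o=[-0.2600, 0.2032, 0.4400] → [0.4612, -0.5290, 0.0000, 0.0000, 0.0000, 1.0000]
J3: z=[0.0000, 0.0000, 1.0000] o=[-0.0932, 0.7167, 0.4400] → [0.9748, -0.6959, 0.0000, 0.0000, 0.0000, 1.0000]
J4: z=[-0.9998, -0.0175, 0.0000] o=[-0.0888, 0.4668, 0.4400] → [0.0161, -0.9208, 0.7125, -0.9998, -0.0175, 0.0000]
J5: z=[-0.0085, 0.4847, -0.8746] o=[-0.5284, -0.1357, 0.1103] → [-0.3936, 0.2230, 0.1274, -0.0085, 0.4847, -0.8746]
q̇ = J⁺·V = [0.2380, -0.8740, 0.3510, -0.9550, -0.2970]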